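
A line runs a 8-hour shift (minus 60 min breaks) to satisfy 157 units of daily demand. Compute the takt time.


Available = 8×60 - 60 = 420 min
Takt time = 420 / 157
= 2.68 min/unit


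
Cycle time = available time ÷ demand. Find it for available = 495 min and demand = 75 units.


Cycle time = available time / demand
= 495 / 75
= 6.60 min/unit


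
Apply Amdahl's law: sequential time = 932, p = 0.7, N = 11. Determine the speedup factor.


Amdahl's law: T_p = T × ((1-p) + p/N)
= 932 × ((1-0.7) + 0.7/11)
= 932 × (0.30 + 0.0636)
= 932 × 0.3636
= 338.91
Speedup = 932/338.91
= 2.75×


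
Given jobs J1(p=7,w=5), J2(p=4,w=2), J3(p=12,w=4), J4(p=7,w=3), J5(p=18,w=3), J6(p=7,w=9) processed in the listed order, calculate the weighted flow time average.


Completion times:
  J1: C=7, w×C=5×7=35
  J2: C=11, w×C=2×11=22
  J3: C=23, w×C=4×23=92
  J4: C=30, w×C=3×30=90
  J5: C=48, w×C=3×48=144
  J6: C=55, w×C=9×55=495
Sum w×C = 878
Sum w = 26
Weighted avg = 878/26
= 33.77


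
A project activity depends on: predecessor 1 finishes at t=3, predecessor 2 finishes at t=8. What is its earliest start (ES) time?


ES = max of all predecessor completion times
Predecessors: [3, 8]
ES = max(3, 8)
= 8


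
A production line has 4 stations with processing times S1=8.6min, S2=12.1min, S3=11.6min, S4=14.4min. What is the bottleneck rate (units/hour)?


Bottleneck = longest station time
Station times: [8.6, 12.1, 11.6, 14.4]
Max = 14.4 min
Rate = 60 / 14.4
= 4.17 units/hour (bottleneck: 14.4min)


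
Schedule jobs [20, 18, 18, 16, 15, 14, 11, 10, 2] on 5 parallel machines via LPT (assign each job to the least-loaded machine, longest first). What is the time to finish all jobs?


Jobs (LPT sorted): [20, 18, 18, 16, 15, 14, 11, 10, 2]
Machines: 5
  J=20 → Machine 1 (load: 0+20=20)
  J=18 → Machine 2 (load: 0+18=18)
  J=18 → Machine 3 (load: 0+18=18)
  J=16 → Machine 4 (load: 0+16=16)
  J=15 → Machine 5 (load: 0+15=15)
  J=14 → Machine 5 (load: 15+14=29)
  J=11 → Machine 4 (load: 16+11=27)
  J=10 → Machine 2 (load: 18+10=28)
  J=2 → Machine 3 (load: 18+2=20)
Machine loads: [20, 28, 20, 27, 29]
Makespan = max = 29 time units


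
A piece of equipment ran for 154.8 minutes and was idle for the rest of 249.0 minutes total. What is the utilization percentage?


Utilization = busy / total × 100
= 154.8 / 249.0 × 100
= 62.2%


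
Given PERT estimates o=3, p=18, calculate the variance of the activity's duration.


σ² = ((p - o) / 6)² = (p - o)² / 36
= (18 - 3)² / 36
= 15² / 36
= 225 / 36
= 6.2500


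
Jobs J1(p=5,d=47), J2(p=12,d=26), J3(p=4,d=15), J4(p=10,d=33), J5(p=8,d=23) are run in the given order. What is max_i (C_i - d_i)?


Lateness per job (L = C - d):
  J1: C=5, d=47, L=-42
  J2: C=17, d=26, L=-9
  J3: C=21, d=15, L=6
  J4: C=31, d=33, L=-2
  J5: C=39, d=23, L=16
Lmax = max(-42, -9, 6, -2, 16)
= 16


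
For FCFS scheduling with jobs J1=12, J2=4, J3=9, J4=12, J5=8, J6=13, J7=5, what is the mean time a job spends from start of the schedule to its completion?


Completion times:
  J1: completes at 12
  J2: completes at 16
  J3: completes at 25
  J4: completes at 37
  J5: completes at 45
  J6: completes at 58
  J7: completes at 63
Sum = 256
Average = 256/7
= 36.57


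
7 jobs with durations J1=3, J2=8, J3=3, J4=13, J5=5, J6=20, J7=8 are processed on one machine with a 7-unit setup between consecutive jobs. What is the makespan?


Makespan = Σ processing + (n-1) × setup
= (3 + 8 + 3 + 13 + 5 + 20 + 8) + (7-1)×7
= 60 + 42
= 102 time units


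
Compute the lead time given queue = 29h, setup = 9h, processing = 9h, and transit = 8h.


Lead time = queue + setup + processing + transit
= 29 + 9 + 9 + 8
= 55 hours


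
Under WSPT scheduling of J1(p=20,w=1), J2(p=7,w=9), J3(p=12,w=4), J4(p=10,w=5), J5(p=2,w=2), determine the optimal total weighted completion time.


WSPT order (by p/w): J2 → J5 → J4 → J3 → J1
  J2: C=7, w·C=9×7=63
  J5: C=9, w·C=2×9=18
  J4: C=19, w·C=5×19=95
  J3: C=31, w·C=4×31=124
  J1: C=51, w·C=1×51=51
Σ w·C = 351
= 351


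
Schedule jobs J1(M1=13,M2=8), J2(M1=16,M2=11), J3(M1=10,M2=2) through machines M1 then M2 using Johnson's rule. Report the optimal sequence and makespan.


Johnson's rule:
Group 1 (M1≤M2, sort by M1): []
Group 2 (M1>M2, sort desc M2): ['J2', 'J1', 'J3']
Sequence: J2 → J1 → J3
Makespan calculation:
  J2: M1 done=16, M2 done=27
  J1: M1 done=29, M2 done=37
  J3: M1 done=39, M2 done=41
= Sequence: J2 → J1 → J3, Makespan: 41


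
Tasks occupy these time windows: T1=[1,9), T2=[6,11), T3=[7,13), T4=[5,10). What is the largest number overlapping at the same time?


Check each time point for overlaps:
  t=7: 4 tasks active (T1, T2, T3, T4)
Max concurrent = 4


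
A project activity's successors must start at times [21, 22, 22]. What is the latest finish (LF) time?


LF = min of all successor start times
Successors start at: [21, 22, 22]
LF = min(21, 22, 22)
= 21


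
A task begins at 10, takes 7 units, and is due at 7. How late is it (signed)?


Completion = 10 + 7 = 17
Lateness = C - d = 17 - 7
= 10


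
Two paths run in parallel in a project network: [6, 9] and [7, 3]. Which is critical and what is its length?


Path A: 6 + 9 = 15
Path B: 7 + 3 = 10
Critical path = longest = max(15, 10)
= 15 (Path A)


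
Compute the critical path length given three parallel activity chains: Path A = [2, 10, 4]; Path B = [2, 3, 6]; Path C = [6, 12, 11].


Path A: 2 + 10 + 4 = 16
Path B: 2 + 3 + 6 = 11
Path C: 6 + 12 + 11 = 29
Critical path = longest = max(16, 11, 29)
= 29 (Path C)


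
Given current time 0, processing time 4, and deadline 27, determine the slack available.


Slack = due - current_time - processing
= 27 - 0 - 4
= 23


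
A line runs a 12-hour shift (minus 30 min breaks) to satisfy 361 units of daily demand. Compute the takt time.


Available = 12×60 - 30 = 690 min
Takt time = 690 / 361
= 1.91 min/unit


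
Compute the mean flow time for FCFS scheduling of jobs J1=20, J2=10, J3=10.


Completion times:
  J1: completes at 20
  J2: completes at 30
  J3: completes at 40
Sum = 90
Average = 90/3
= 30.00


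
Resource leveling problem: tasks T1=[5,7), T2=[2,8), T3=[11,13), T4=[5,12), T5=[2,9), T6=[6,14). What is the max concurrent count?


Check each time point for overlaps:
  t=6: 5 tasks active (T1, T2, T4, T5, T6)
Max concurrent = 5


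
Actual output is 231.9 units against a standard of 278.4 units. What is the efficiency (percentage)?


Efficiency = (actual / standard) × 100
= (231.9 / 278.4) × 100
= 83.3%


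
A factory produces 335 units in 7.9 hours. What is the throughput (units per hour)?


Throughput = units / time
= 335 / 7.9
= 42.4 units/hour


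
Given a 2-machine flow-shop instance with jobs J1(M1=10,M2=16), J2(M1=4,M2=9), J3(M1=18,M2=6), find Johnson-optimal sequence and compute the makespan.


Johnson's rule:
Group 1 (M1≤M2, sort by M1): ['J2', 'J1']
Group 2 (M1>M2, sort desc M2): ['J3']
Sequence: J2 → J1 → J3
Makespan calculation:
  J2: M1 done=4, M2 done=13
  J1: M1 done=14, M2 done=30
  J3: M1 done=32, M2 done=38
= Sequence: J2 → J1 → J3, Makespan: 38


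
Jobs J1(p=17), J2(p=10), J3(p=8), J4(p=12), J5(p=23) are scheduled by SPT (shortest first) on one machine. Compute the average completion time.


SPT order: J3 → J2 → J4 → J1 → J5
Completion times:
  J3: C=8
  J2: C=18
  J4: C=30
  J1: C=47
  J5: C=70
Sum = 173, n = 5
Mean flow = 173/5
= 34.60


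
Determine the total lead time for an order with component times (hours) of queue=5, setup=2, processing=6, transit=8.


Lead time = queue + setup + processing + transit
= 5 + 2 + 6 + 8
= 21 hours


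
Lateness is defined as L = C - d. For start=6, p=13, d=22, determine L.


Completion = 6 + 13 = 19
Lateness = C - d = 19 - 22
= -3


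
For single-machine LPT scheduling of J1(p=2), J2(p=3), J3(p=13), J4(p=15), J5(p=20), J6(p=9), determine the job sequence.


LPT: sort by longest processing time first
  J5: p=20
  J4: p=15
  J3: p=13
  J6: p=9
  J2: p=3
  J1: p=2
Order: J5 → J4 → J3 → J6 → J2 → J1


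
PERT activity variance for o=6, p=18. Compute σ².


σ² = ((p - o) / 6)² = (p - o)² / 36
= (18 - 6)² / 36
= 12² / 36
= 144 / 36
= 4.0000


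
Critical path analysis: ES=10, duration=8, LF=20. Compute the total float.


EF = ES + duration = 10 + 8 = 18
LS = LF - duration = 20 - 8 = 12
Total Float = LF - EF = 20 - 18
(or LS - ES = 12 - 10)
= 2


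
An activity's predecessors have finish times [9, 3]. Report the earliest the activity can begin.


ES = max of all predecessor completion times
Predecessors: [9, 3]
ES = max(9, 3)
= 9


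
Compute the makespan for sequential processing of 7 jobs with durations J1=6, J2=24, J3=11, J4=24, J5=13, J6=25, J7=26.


Sequential makespan: sum all processing times
= 6 + 24 + 11 + 24 + 13 + 25 + 26
= 129 time units


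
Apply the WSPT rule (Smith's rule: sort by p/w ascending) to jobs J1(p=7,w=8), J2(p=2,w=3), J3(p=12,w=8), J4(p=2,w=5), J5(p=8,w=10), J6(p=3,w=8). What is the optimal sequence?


WSPT (Smith's rule): sort by p/w ascending
  J6: p/w = 3/8 = 0.375
  J4: p/w = 2/5 = 0.400
  J2: p/w = 2/3 = 0.667
  J5: p/w = 8/10 = 0.800
  J1: p/w = 7/8 = 0.875
  J3: p/w = 12/8 = 1.500
Order: J6 → J4 → J2 → J5 → J1 → J3


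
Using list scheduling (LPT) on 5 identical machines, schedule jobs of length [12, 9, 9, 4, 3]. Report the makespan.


Jobs (LPT sorted): [12, 9, 9, 4, 3]
Machines: 5
  J=12 → Machine 1 (load: 0+12=12)
  J=9 → Machine 2 (load: 0+9=9)
  J=9 → Machine 3 (load: 0+9=9)
  J=4 → Machine 4 (load: 0+4=4)
  J=3 → Machine 5 (load: 0+3=3)
Machine loads: [12, 9, 9, 4, 3]
Makespan = max = 12 time units


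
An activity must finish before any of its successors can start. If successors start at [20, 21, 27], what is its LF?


LF = min of all successor start times
Successors start at: [20, 21, 27]
LF = min(20, 21, 27)
= 20


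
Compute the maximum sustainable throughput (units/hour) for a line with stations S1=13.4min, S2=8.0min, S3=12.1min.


Bottleneck = longest station time
Station times: [13.4, 8.0, 12.1]
Max = 13.4 min
Rate = 60 / 13.4
= 4.48 units/hour (bottleneck: 13.4min)


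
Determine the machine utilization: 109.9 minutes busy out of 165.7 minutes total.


Utilization = busy / total × 100
= 109.9 / 165.7 × 100
= 66.3%


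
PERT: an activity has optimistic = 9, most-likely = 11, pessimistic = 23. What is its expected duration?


te = (o + 4m + p) / 6
= (9 + 4×11 + 23) / 6
= (9 + 44 + 23) / 6
= 76 / 6
= 12.67


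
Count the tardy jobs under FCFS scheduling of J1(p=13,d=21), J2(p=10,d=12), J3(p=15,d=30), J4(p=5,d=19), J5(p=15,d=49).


Completion vs due date:
  J1: C=13, d=21 → on time
  J2: C=23, d=12 → TARDY
  J3: C=38, d=30 → TARDY
  J4: C=43, d=19 → TARDY
  J5: C=58, d=49 → TARDY
Tardy jobs: J2, J3, J4, J5
Count = 4


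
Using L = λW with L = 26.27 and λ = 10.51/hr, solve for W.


Little's law: L = λW → W = L / λ
= 26.27 / 10.51
= 2.50 hours


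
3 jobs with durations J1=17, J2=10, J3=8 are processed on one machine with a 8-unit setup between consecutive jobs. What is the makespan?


Makespan = Σ processing + (n-1) × setup
= (17 + 10 + 8) + (3-1)×8
= 35 + 16
= 51 time units


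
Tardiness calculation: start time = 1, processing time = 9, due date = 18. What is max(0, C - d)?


Completion = start + processing = 1 + 9 = 10
Tardiness = max(0, C - d) = max(0, 10 - 18)
= max(0, -8)
= 0


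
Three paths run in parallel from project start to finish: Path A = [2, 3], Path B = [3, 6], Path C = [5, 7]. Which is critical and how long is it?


Path A: 2 + 3 = 5
Path B: 3 + 6 = 9
Path C: 5 + 7 = 12
Critical path = longest = max(5, 9, 12)
= 12 (Path C)


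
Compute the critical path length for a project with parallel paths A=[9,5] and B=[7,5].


Path A: 9 + 5 = 14
Path B: 7 + 5 = 12
Critical path = longest = max(14, 12)
= 14 (Path A)


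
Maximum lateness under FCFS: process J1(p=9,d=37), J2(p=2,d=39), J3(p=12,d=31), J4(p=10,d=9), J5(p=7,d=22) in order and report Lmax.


Lateness per job (L = C - d):
  J1: C=9, d=37, L=-28
  J2: C=11, d=39, L=-28
  J3: C=23, d=31, L=-8
  J4: C=33, d=9, L=24
  J5: C=40, d=22, L=18
Lmax = max(-28, -28, -8, 24, 18)
= 24


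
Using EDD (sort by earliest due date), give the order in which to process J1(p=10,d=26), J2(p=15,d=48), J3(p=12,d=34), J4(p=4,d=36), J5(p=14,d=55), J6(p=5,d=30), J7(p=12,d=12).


EDD: sort by earliest due date
  J7: d=12, p=12
  J1: d=26, p=10
  J6: d=30, p=5
  J3: d=34, p=12
  J4: d=36, p=4
  J2: d=48, p=15
  J5: d=55, p=14
Order: J7 → J1 → J6 → J3 → J4 → J2 → J5


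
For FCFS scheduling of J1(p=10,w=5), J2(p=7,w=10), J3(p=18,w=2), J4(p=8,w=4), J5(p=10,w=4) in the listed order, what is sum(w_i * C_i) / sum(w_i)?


Completion times:
  J1: C=10, w×C=5×10=50
  J2: C=17, w×C=10×17=170
  J3: C=35, w×C=2×35=70
  J4: C=43, w×C=4×43=172
  J5: C=53, w×C=4×53=212
Sum w×C = 674
Sum w = 25
Weighted avg = 674/25
= 26.96


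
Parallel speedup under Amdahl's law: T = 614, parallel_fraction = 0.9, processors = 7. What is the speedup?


Amdahl's law: T_p = T × ((1-p) + p/N)
= 614 × ((1-0.9) + 0.9/7)
= 614 × (0.10 + 0.1286)
= 614 × 0.2286
= 140.34
Speedup = 614/140.34
= 4.38×


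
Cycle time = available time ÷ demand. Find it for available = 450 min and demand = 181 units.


Cycle time = available time / demand
= 450 / 181
= 2.49 min/unit


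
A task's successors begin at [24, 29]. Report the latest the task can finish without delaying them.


LF = min of all successor start times
Successors start at: [24, 29]
LF = min(24, 29)
= 24


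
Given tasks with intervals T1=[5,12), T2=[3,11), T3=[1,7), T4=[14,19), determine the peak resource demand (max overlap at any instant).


Check each time point for overlaps:
  t=5: 3 tasks active (T1, T2, T3)
Max concurrent = 3


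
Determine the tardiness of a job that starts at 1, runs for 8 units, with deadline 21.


Completion = start + processing = 1 + 8 = 9
Tardiness = max(0, C - d) = max(0, 9 - 21)
= max(0, -12)
= 0


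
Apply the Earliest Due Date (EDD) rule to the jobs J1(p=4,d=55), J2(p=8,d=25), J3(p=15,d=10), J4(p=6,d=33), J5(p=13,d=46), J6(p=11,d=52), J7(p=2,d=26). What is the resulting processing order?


EDD: sort by earliest due date
  J3: d=10, p=15
  J2: d=25, p=8
  J7: d=26, p=2
  J4: d=33, p=6
  J5: d=46, p=13
  J6: d=52, p=11
  J1: d=55, p=4
Order: J3 → J2 → J7 → J4 → J5 → J6 → J1


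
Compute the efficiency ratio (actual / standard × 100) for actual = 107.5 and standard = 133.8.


Efficiency = (actual / standard) × 100
= (107.5 / 133.8) × 100
= 80.3%


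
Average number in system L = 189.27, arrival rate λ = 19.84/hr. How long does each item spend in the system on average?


Little's law: L = λW → W = L / λ
= 189.27 / 19.84
= 9.54 hours


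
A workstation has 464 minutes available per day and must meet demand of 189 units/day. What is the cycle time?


Cycle time = available time / demand
= 464 / 189
= 2.46 min/unit


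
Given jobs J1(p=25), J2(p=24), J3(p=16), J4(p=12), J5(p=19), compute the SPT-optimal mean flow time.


SPT order: J4 → J3 → J5 → J2 → J1
Completion times:
  J4: C=12
  J3: C=28
  J5: C=47
  J2: C=71
  J1: C=96
Sum = 254, n = 5
Mean flow = 254/5
= 50.80


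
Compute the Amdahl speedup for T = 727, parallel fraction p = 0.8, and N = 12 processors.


Amdahl's law: T_p = T × ((1-p) + p/N)
= 727 × ((1-0.8) + 0.8/12)
= 727 × (0.20 + 0.0667)
= 727 × 0.2667
= 193.87
Speedup = 727/193.87
= 3.75×


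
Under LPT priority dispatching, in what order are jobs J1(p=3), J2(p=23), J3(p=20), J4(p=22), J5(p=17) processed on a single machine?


LPT: sort by longest processing time first
  J2: p=23
  J4: p=22
  J3: p=20
  J5: p=17
  J1: p=3
Order: J2 → J4 → J3 → J5 → J1


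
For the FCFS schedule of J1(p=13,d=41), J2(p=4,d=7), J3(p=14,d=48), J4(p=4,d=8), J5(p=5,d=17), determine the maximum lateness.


Lateness per job (L = C - d):
  J1: C=13, d=41, L=-28
  J2: C=17, d=7, L=10
  J3: C=31, d=48, L=-17
  J4: C=35, d=8, L=27
  J5: C=40, d=17, L=23
Lmax = max(-28, 10, -17, 27, 23)
= 27


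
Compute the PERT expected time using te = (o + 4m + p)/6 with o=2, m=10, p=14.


te = (o + 4m + p) / 6
= (2 + 4×10 + 14) / 6
= (2 + 40 + 14) / 6
= 56 / 6
= 9.33


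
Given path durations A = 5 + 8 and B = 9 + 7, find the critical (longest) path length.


Path A: 5 + 8 = 13
Path B: 9 + 7 = 16
Critical path = longest = max(13, 16)
= 16 (Path B)


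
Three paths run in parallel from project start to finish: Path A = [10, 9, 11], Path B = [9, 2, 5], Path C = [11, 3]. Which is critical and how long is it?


Path A: 10 + 9 + 11 = 30
Path B: 9 + 2 + 5 = 16
Path C: 11 + 3 = 14
Critical path = longest = max(30, 16, 14)
= 30 (Path A)


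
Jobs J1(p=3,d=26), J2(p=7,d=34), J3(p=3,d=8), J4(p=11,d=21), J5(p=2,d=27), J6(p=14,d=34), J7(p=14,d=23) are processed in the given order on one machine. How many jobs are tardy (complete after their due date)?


Completion vs due date:
  J1: C=3, d=26 → on time
  J2: C=10, d=34 → on time
  J3: C=13, d=8 → TARDY
  J4: C=24, d=21 → TARDY
  J5: C=26, d=27 → on time
  J6: C=40, d=34 → TARDY
  J7: C=54, d=23 → TARDY
Tardy jobs: J3, J4, J6, J7
Count = 4


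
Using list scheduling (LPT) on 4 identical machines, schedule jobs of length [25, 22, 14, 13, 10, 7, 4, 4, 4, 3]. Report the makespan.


Jobs (LPT sorted): [25, 22, 14, 13, 10, 7, 4, 4, 4, 3]
Machines: 4
  J=25 → Machine 1 (load: 0+25=25)
  J=22 → Machine 2 (load: 0+22=22)
  J=14 → Machine 3 (load: 0+14=14)
  J=13 → Machine 4 (load: 0+13=13)
  J=10 → Machine 4 (load: 13+10=23)
  J=7 → Machine 3 (load: 14+7=21)
  J=4 → Machine 3 (load: 21+4=25)
  J=4 → Machine 2 (load: 22+4=26)
  J=4 → Machine 4 (load: 23+4=27)
  J=3 → Machine 1 (load: 25+3=28)
Machine loads: [28, 26, 25, 27]
Makespan = max = 28 time units


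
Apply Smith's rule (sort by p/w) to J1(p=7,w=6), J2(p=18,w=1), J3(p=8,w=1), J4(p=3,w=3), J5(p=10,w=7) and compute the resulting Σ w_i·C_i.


WSPT order (by p/w): J4 → J1 → J5 → J3 → J2
  J4: C=3, w·C=3×3=9
  J1: C=10, w·C=6×10=60
  J5: C=20, w·C=7×20=140
  J3: C=28, w·C=1×28=28
  J2: C=46, w·C=1×46=46
Σ w·C = 283
= 283


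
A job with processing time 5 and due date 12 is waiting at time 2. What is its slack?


Slack = due - current_time - processing
= 12 - 2 - 5
= 5


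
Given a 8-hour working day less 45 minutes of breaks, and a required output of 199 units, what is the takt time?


Available = 8×60 - 45 = 435 min
Takt time = 435 / 199
= 2.19 min/unit


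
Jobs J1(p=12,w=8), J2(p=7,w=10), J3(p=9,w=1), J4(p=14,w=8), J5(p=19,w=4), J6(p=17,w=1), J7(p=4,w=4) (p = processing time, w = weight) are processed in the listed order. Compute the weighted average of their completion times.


Completion times:
  J1: C=12, w×C=8×12=96
  J2: C=19, w×C=10×19=190
  J3: C=28, w×C=1×28=28
  J4: C=42, w×C=8×42=336
  J5: C=61, w×C=4×61=244
  J6: C=78, w×C=1×78=78
  J7: C=82, w×C=4×82=328
Sum w×C = 1300
Sum w = 36
Weighted avg = 1300/36
= 36.11


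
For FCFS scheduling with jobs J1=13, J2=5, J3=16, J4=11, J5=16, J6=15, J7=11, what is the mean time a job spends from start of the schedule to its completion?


Completion times:
  J1: completes at 13
  J2: completes at 18
  J3: completes at 34
  J4: completes at 45
  J5: completes at 61
  J6: completes at 76
  J7: completes at 87
Sum = 334
Average = 334/7
= 47.71


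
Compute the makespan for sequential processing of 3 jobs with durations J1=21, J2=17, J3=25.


Sequential makespan: sum all processing times
= 21 + 17 + 25
= 63 time units


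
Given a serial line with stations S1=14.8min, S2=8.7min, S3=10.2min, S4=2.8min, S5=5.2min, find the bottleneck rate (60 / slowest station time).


Bottleneck = longest station time
Station times: [14.8, 8.7, 10.2, 2.8, 5.2]
Max = 14.8 min
Rate = 60 / 14.8
= 4.05 units/hour (bottleneck: 14.8min)


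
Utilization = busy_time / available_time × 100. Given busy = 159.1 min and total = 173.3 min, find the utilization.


Utilization = busy / total × 100
= 159.1 / 173.3 × 100
= 91.8%


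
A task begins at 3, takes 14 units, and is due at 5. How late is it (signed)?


Completion = 3 + 14 = 17
Lateness = C - d = 17 - 5
= 12


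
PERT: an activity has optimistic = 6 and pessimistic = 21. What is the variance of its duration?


σ² = ((p - o) / 6)² = (p - o)² / 36
= (21 - 6)² / 36
= 15² / 36
= 225 / 36
= 6.2500


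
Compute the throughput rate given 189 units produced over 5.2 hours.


Throughput = units / time
= 189 / 5.2
= 36.3 units/hour


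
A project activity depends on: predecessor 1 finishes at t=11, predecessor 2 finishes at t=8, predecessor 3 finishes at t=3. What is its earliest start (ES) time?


ES = max of all predecessor completion times
Predecessors: [11, 8, 3]
ES = max(11, 8, 3)
= 11


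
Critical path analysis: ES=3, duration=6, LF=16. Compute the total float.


EF = ES + duration = 3 + 6 = 9
LS = LF - duration = 16 - 6 = 10
Total Float = LF - EF = 16 - 9
(or LS - ES = 10 - 3)
= 7


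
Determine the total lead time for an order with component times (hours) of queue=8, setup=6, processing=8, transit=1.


Lead time = queue + setup + processing + transit
= 8 + 6 + 8 + 1
= 23 hours


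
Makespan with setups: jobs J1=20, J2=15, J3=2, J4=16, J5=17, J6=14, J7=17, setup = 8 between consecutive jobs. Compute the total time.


Makespan = Σ processing + (n-1) × setup
= (20 + 15 + 2 + 16 + 17 + 14 + 17) + (7-1)×8
= 101 + 48
= 149 time units


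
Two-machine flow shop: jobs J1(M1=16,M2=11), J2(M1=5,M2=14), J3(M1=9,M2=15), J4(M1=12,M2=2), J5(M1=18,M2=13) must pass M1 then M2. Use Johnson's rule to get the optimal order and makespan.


Johnson's rule:
Group 1 (M1≤M2, sort by M1): ['J2', 'J3']
Group 2 (M1>M2, sort desc M2): ['J5', 'J1', 'J4']
Sequence: J2 → J3 → J5 → J1 → J4
Makespan calculation:
  J2: M1 done=5, M2 done=19
  J3: M1 done=14, M2 done=34
  J5: M1 done=32, M2 done=47
  J1: M1 done=48, M2 done=59
  J4: M1 done=60, M2 done=62
= Sequence: J2 → J3 → J5 → J1 → J4, Makespan: 62


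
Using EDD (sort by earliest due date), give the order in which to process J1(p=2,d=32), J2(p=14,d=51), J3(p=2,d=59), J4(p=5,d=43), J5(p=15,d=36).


EDD: sort by earliest due date
  J1: d=32, p=2
  J5: d=36, p=15
  J4: d=43, p=5
  J2: d=51, p=14
  J3: d=59, p=2
Order: J1 → J5 → J4 → J2 → J3


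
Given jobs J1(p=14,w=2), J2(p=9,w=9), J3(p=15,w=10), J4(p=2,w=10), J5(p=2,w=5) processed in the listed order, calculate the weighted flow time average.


Completion times:
  J1: C=14, w×C=2×14=28
  J2: C=23, w×C=9×23=207
  J3: C=38, w×C=10×38=380
  J4: C=40, w×C=10×40=400
  J5: C=42, w×C=5×42=210
Sum w×C = 1225
Sum w = 36
Weighted avg = 1225/36
= 34.03


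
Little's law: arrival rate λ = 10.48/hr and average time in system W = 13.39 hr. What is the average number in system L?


Little's law: L = λ × W
= 10.48 × 13.39
= 140.33


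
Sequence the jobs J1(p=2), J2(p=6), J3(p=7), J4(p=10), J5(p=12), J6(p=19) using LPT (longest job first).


LPT: sort by longest processing time first
  J6: p=19
  J5: p=12
  J4: p=10
  J3: p=7
  J2: p=6
  J1: p=2
Order: J6 → J5 → J4 → J3 → J2 → J1


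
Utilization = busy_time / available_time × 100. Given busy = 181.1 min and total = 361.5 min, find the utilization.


Utilization = busy / total × 100
= 181.1 / 361.5 × 100
= 50.1%


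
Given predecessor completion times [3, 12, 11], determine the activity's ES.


ES = max of all predecessor completion times
Predecessors: [3, 12, 11]
ES = max(3, 12, 11)
= 12


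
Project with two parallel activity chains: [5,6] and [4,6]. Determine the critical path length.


Path A: 5 + 6 = 11
Path B: 4 + 6 = 10
Critical path = longest = max(11, 10)
= 11 (Path A)


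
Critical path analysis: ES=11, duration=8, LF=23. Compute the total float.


EF = ES + duration = 11 + 8 = 19
LS = LF - duration = 23 - 8 = 15
Total Float = LF - EF = 23 - 19
(or LS - ES = 15 - 11)
= 4


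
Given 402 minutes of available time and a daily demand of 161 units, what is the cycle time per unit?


Cycle time = available time / demand
= 402 / 161
= 2.50 min/unit


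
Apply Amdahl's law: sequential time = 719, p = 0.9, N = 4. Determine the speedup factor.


Amdahl's law: T_p = T × ((1-p) + p/N)
= 719 × ((1-0.9) + 0.9/4)
= 719 × (0.10 + 0.2250)
= 719 × 0.3250
= 233.67
Speedup = 719/233.67
= 3.08×


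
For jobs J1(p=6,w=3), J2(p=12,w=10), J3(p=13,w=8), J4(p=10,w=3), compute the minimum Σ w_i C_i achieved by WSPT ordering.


WSPT order (by p/w): J2 → J3 → J1 → J4
  J2: C=12, w·C=10×12=120
  J3: C=25, w·C=8×25=200
  J1: C=31, w·C=3×31=93
  J4: C=41, w·C=3×41=123
Σ w·C = 536
= 536


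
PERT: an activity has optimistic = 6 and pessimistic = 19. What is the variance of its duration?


σ² = ((p - o) / 6)² = (p - o)² / 36
= (19 - 6)² / 36
= 13² / 36
= 169 / 36
= 4.6944


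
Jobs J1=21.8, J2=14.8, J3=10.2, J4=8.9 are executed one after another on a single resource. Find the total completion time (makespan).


Sequential makespan: sum all processing times
= 21.8 + 14.8 + 10.2 + 8.9
= 55.7 time units


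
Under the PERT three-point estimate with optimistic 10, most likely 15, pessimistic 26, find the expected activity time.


te = (o + 4m + p) / 6
= (10 + 4×15 + 26) / 6
= (10 + 60 + 26) / 6
= 96 / 6
= 16.00


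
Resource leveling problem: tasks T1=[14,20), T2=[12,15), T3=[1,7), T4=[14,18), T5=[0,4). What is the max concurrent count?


Check each time point for overlaps:
  t=14: 3 tasks active (T1, T2, T4)
Max concurrent = 3


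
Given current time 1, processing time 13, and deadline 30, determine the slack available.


Slack = due - current_time - processing
= 30 - 1 - 13
= 16


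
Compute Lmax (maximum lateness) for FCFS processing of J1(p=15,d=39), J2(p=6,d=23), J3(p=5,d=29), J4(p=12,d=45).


Lateness per job (L = C - d):
  J1: C=15, d=39, L=-24
  J2: C=21, d=23, L=-2
  J3: C=26, d=29, L=-3
  J4: C=38, d=45, L=-7
Lmax = max(-24, -2, -3, -7)
= -2


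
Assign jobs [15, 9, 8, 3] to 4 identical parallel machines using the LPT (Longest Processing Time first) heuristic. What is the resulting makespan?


Jobs (LPT sorted): [15, 9, 8, 3]
Machines: 4
  J=15 → Machine 1 (load: 0+15=15)
  J=9 → Machine 2 (load: 0+9=9)
  J=8 → Machine 3 (load: 0+8=8)
  J=3 → Machine 4 (load: 0+3=3)
Machine loads: [15, 9, 8, 3]
Makespan = max = 15 time units


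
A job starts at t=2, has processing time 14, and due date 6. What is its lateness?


Completion = 2 + 14 = 16
Lateness = C - d = 16 - 6
= 10


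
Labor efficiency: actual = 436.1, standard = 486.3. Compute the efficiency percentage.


Efficiency = (actual / standard) × 100
= (436.1 / 486.3) × 100
= 89.7%


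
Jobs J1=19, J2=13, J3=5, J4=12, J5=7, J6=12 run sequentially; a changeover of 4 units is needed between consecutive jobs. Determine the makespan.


Makespan = Σ processing + (n-1) × setup
= (19 + 13 + 5 + 12 + 7 + 12) + (6-1)×4
= 68 + 20
= 88 time units


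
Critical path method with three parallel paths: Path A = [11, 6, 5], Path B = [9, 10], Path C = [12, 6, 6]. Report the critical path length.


Path A: 11 + 6 + 5 = 22
Path B: 9 + 10 = 19
Path C: 12 + 6 + 6 = 24
Critical path = longest = max(22, 19, 24)
= 24 (Path C)


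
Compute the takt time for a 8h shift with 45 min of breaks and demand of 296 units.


Available = 8×60 - 45 = 435 min
Takt time = 435 / 296
= 1.47 min/unit


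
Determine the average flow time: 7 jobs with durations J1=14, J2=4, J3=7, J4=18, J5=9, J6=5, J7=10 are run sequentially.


Completion times:
  J1: completes at 14
  J2: completes at 18
  J3: completes at 25
  J4: completes at 43
  J5: completes at 52
  J6: completes at 57
  J7: completes at 67
Sum = 276
Average = 276/7
= 39.43


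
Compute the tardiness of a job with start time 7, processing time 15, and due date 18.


Completion = start + processing = 7 + 15 = 22
Tardiness = max(0, C - d) = max(0, 22 - 18)
= max(0, 4)
= 4


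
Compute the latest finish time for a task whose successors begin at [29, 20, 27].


LF = min of all successor start times
Successors start at: [29, 20, 27]
LF = min(29, 20, 27)
= 20


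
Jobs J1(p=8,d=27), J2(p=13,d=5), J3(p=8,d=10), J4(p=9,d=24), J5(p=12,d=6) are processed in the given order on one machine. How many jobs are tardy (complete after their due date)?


Completion vs due date:
  J1: C=8, d=27 → on time
  J2: C=21, d=5 → TARDY
  J3: C=29, d=10 → TARDY
  J4: C=38, d=24 → TARDY
  J5: C=50, d=6 → TARDY
Tardy jobs: J2, J3, J4, J5
Count = 4


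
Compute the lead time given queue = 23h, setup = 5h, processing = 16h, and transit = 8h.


Lead time = queue + setup + processing + transit
= 23 + 5 + 16 + 8
= 52 hours


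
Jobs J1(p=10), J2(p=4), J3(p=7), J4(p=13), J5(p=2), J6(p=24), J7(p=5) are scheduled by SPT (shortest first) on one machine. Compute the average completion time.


SPT order: J5 → J2 → J7 → J3 → J1 → J4 → J6
Completion times:
  J5: C=2
  J2: C=6
  J7: C=11
  J3: C=18
  J1: C=28
  J4: C=41
  J6: C=65
Sum = 171, n = 7
Mean flow = 171/7
= 24.43


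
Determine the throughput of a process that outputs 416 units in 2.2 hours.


Throughput = units / time
= 416 / 2.2
= 189.1 units/hour


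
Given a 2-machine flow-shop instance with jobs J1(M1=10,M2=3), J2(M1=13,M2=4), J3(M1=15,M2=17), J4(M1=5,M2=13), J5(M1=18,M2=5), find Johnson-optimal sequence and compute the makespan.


Johnson's rule:
Group 1 (M1≤M2, sort by M1): ['J4', 'J3']
Group 2 (M1>M2, sort desc M2): ['J5', 'J2', 'J1']
Sequence: J4 → J3 → J5 → J2 → J1
Makespan calculation:
  J4: M1 done=5, M2 done=18
  J3: M1 done=20, M2 done=37
  J5: M1 done=38, M2 done=43
  J2: M1 done=51, M2 done=55
  J1: M1 done=61, M2 done=64
= Sequence: J4 → J3 → J5 → J2 → J1, Makespan: 64


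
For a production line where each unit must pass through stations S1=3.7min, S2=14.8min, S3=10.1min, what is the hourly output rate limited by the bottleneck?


Bottleneck = longest station time
Station times: [3.7, 14.8, 10.1]
Max = 14.8 min
Rate = 60 / 14.8
= 4.05 units/hour (bottleneck: 14.8min)


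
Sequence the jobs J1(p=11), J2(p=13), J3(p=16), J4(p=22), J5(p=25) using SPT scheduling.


SPT: sort by shortest processing time
  J1: p=11
  J2: p=13
  J3: p=16
  J4: p=22
  J5: p=25
Order: J1 → J2 → J3 → J4 → J5


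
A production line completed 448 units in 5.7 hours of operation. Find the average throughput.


Throughput = units / time
= 448 / 5.7
= 78.6 units/hour


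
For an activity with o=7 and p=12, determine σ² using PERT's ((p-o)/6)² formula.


σ² = ((p - o) / 6)² = (p - o)² / 36
= (12 - 7)² / 36
= 5² / 36
= 25 / 36
= 0.6944


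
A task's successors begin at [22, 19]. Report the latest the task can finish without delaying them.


LF = min of all successor start times
Successors start at: [22, 19]
LF = min(22, 19)
= 19


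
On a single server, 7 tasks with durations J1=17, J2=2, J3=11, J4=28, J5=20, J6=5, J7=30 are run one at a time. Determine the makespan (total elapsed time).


Sequential makespan: sum all processing times
= 17 + 2 + 11 + 28 + 20 + 5 + 30
= 113 time units


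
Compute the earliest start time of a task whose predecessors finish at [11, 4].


ES = max of all predecessor completion times
Predecessors: [11, 4]
ES = max(11, 4)
= 11


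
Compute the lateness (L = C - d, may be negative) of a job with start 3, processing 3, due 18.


Completion = 3 + 3 = 6
Lateness = C - d = 6 - 18
= -12


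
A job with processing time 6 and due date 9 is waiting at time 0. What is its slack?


Slack = due - current_time - processing
= 9 - 0 - 6
= 3


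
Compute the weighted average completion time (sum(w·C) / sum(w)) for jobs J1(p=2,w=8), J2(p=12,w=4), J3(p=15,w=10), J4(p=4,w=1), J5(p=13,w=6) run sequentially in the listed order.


Completion times:
  J1: C=2, w×C=8×2=16
  J2: C=14, w×C=4×14=56
  J3: C=29, w×C=10×29=290
  J4: C=33, w×C=1×33=33
  J5: C=46, w×C=6×46=276
Sum w×C = 671
Sum w = 29
Weighted avg = 671/29
= 23.14


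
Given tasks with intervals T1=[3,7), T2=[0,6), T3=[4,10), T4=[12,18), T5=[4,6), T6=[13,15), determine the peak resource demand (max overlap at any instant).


Check each time point for overlaps:
  t=4: 4 tasks active (T1, T2, T3, T5)
Max concurrent = 4


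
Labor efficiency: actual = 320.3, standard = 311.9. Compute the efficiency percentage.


Efficiency = (actual / standard) × 100
= (320.3 / 311.9) × 100
= 102.7%


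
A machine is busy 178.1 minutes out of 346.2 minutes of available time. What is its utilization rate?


Utilization = busy / total × 100
= 178.1 / 346.2 × 100
= 51.4%


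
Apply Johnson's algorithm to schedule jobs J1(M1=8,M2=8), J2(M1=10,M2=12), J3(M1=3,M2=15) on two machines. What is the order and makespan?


Johnson's rule:
Group 1 (M1≤M2, sort by M1): ['J3', 'J1', 'J2']
Group 2 (M1>M2, sort desc M2): []
Sequence: J3 → J1 → J2
Makespan calculation:
  J3: M1 done=3, M2 done=18
  J1: M1 done=11, M2 done=26
  J2: M1 done=21, M2 done=38
= Sequence: J3 → J1 → J2, Makespan: 38


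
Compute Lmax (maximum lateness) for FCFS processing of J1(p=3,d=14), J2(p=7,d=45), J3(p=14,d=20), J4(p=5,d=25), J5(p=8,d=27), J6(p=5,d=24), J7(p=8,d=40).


Lateness per job (L = C - d):
  J1: C=3, d=14, L=-11
  J2: C=10, d=45, L=-35
  J3: C=24, d=20, L=4
  J4: C=29, d=25, L=4
  J5: C=37, d=27, L=10
  J6: C=42, d=24, L=18
  J7: C=50, d=40, L=10
Lmax = max(-11, -35, 4, 4, 10, 18, 10)
= 18


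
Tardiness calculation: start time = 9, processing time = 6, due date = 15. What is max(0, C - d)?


Completion = start + processing = 9 + 6 = 15
Tardiness = max(0, C - d) = max(0, 15 - 15)
= max(0, 0)
= 0


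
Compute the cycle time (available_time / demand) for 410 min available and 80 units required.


Cycle time = available time / demand
= 410 / 80
= 5.12 min/unit


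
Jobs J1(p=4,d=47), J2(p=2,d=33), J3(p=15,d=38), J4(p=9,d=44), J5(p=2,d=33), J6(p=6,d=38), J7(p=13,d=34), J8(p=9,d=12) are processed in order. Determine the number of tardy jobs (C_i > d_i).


Completion vs due date:
  J1: C=4, d=47 → on time
  J2: C=6, d=33 → on time
  J3: C=21, d=38 → on time
  J4: C=30, d=44 → on time
  J5: C=32, d=33 → on time
  J6: C=38, d=38 → on time
  J7: C=51, d=34 → TARDY
  J8: C=60, d=12 → TARDY
Tardy jobs: J7, J8
Count = 2


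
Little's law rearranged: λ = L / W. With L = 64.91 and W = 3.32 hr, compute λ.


Little's law: L = λW → λ = L / W
= 64.91 / 3.32
= 19.55 per hour


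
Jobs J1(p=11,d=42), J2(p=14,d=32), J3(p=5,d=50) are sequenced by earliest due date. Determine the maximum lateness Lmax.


EDD order: J2 → J1 → J3
Completion and lateness:
  J2: C=14, d=32, L=14-32=-18
  J1: C=25, d=42, L=25-42=-17
  J3: C=30, d=50, L=30-50=-20
Lmax = max(-18, -17, -20)
= -17


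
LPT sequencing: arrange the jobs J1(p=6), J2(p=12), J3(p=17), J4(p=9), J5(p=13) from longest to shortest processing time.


LPT: sort by longest processing time first
  J3: p=17
  J5: p=13
  J2: p=12
  J4: p=9
  J1: p=6
Order: J3 → J5 → J2 → J4 → J1


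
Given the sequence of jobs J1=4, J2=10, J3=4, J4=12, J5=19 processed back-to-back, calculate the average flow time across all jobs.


Completion times:
  J1: completes at 4
  J2: completes at 14
  J3: completes at 18
  J4: completes at 30
  J5: completes at 49
Sum = 115
Average = 115/5
= 23.00


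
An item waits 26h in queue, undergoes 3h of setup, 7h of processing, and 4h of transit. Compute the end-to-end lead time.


Lead time = queue + setup + processing + transit
= 26 + 3 + 7 + 4
= 40 hours


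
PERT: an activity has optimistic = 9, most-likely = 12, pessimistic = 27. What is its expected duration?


te = (o + 4m + p) / 6
= (9 + 4×12 + 27) / 6
= (9 + 48 + 27) / 6
= 84 / 6
= 14.00


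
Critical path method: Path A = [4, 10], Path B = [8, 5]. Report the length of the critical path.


Path A: 4 + 10 = 14
Path B: 8 + 5 = 13
Critical path = longest = max(14, 13)
= 14 (Path A)


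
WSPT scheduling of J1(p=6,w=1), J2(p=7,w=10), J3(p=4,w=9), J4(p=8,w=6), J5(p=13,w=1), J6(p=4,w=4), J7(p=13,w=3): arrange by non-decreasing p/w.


WSPT (Smith's rule): sort by p/w ascending
  J3: p/w = 4/9 = 0.444
  J2: p/w = 7/10 = 0.700
  J6: p/w = 4/4 = 1.000
  J4: p/w = 8/6 = 1.333
  J7: p/w = 13/3 = 4.333
  J1: p/w = 6/1 = 6.000
  J5: p/w = 13/1 = 13.000
Order: J3 → J2 → J6 → J4 → J7 → J1 → J5


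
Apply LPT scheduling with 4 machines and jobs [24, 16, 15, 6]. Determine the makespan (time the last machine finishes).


Jobs (LPT sorted): [24, 16, 15, 6]
Machines: 4
  J=24 → Machine 1 (load: 0+24=24)
  J=16 → Machine 2 (load: 0+16=16)
  J=15 → Machine 3 (load: 0+15=15)
  J=6 → Machine 4 (load: 0+6=6)
Machine loads: [24, 16, 15, 6]
Makespan = max = 24 time units


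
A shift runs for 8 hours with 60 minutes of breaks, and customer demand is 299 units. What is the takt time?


Available = 8×60 - 60 = 420 min
Takt time = 420 / 299
= 1.40 min/unit


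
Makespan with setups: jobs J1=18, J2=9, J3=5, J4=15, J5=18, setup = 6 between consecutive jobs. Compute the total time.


Makespan = Σ processing + (n-1) × setup
= (18 + 9 + 5 + 15 + 18) + (5-1)×6
= 65 + 24
= 89 time units


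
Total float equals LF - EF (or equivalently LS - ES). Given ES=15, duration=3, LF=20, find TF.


EF = ES + duration = 15 + 3 = 18
LS = LF - duration = 20 - 3 = 17
Total Float = LF - EF = 20 - 18
(or LS - ES = 17 - 15)
= 2


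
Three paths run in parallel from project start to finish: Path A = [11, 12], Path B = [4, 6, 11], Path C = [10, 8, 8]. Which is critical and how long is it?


Path A: 11 + 12 = 23
Path B: 4 + 6 + 11 = 21
Path C: 10 + 8 + 8 = 26
Critical path = longest = max(23, 21, 26)
= 26 (Path C)


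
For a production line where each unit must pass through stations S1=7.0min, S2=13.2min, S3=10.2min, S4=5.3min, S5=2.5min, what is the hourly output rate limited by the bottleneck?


Bottleneck = longest station time
Station times: [7.0, 13.2, 10.2, 5.3, 2.5]
Max = 13.2 min
Rate = 60 / 13.2
= 4.55 units/hour (bottleneck: 13.2min)


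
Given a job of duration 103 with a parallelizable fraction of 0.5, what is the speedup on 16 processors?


Amdahl's law: T_p = T × ((1-p) + p/N)
= 103 × ((1-0.5) + 0.5/16)
= 103 × (0.50 + 0.0312)
= 103 × 0.5312
= 54.72
Speedup = 103/54.72
= 1.88×


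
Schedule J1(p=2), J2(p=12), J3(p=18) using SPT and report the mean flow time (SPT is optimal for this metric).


SPT order: J1 → J2 → J3
Completion times:
  J1: C=2
  J2: C=14
  J3: C=32
Sum = 48, n = 3
Mean flow = 48/3
= 16.00


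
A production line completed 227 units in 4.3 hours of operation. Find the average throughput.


Throughput = units / time
= 227 / 4.3
= 52.8 units/hour


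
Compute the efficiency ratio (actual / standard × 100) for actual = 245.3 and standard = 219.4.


Efficiency = (actual / standard) × 100
= (245.3 / 219.4) × 100
= 111.8%


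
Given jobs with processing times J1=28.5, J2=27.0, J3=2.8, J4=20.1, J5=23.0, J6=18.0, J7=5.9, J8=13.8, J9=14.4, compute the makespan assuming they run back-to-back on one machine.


Sequential makespan: sum all processing times
= 28.5 + 27.0 + 2.8 + 20.1 + 23.0 + 18.0 + 5.9 + 13.8 + 14.4
= 153.5 time units


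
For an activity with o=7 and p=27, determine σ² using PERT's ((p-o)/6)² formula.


σ² = ((p - o) / 6)² = (p - o)² / 36
= (27 - 7)² / 36
= 20² / 36
= 400 / 36
= 11.1111
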